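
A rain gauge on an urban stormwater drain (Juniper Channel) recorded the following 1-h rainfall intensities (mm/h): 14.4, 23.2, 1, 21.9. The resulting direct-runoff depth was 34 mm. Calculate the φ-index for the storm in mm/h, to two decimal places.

Only the 3 blocks with intensity above φ contribute runoff: 14.4, 23.2, 21.9 mm/h.
Σ(I−φ)·Δt = d  ⇒  (14.4+23.2+21.9 − 3φ)·1 = 34
φ = (59.50 − 34/1) / 3 = 8.50 mm/h.

φ ≈ 8.50 mm/h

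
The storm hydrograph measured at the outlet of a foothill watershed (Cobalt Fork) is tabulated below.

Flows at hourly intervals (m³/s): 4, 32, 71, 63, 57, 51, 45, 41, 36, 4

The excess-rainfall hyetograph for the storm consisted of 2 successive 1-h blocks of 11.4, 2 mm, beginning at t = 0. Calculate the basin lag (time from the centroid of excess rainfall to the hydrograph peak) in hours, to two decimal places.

t_L ≈ 1.35 h

Centroid of excess rainfall: t_c = Σ P_i·t̄_i / ΣP_i = 0.6493 h (block centres at 0.5, 1.5 h).
Hydrograph peak occurs at t = 2 h, so basin lag t_L = 2 − 0.6493 = 1.35 h.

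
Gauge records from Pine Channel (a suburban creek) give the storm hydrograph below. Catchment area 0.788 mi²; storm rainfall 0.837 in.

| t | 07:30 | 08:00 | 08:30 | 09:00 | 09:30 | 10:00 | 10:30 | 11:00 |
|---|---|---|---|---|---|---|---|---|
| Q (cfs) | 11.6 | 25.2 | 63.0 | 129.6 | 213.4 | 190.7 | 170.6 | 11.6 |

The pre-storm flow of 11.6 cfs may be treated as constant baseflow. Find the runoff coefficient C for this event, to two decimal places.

C ≈ 0.85

ΣQ_DR = 722.9 cfs; V = ΣQ_DR·Δt = 1.301 × 10^6 ft³.
Runoff depth d = V / A = 0.7108 in.
C = d / P = 0.7108 / 0.837 = 0.85.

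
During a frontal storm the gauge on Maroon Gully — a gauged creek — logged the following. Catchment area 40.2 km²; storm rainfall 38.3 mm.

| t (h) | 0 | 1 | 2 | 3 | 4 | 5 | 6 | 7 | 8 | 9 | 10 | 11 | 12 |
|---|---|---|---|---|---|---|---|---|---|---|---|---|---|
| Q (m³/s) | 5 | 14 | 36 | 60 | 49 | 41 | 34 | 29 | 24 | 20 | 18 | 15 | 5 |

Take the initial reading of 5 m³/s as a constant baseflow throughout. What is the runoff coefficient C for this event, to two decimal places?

C ≈ 0.67

ΣQ_DR = 285.0 m³/s; V = ΣQ_DR·Δt = 1.026 × 10^6 m³.
Runoff depth d = V / A = 25.52 mm.
C = d / P = 25.52 / 38.3 = 0.67.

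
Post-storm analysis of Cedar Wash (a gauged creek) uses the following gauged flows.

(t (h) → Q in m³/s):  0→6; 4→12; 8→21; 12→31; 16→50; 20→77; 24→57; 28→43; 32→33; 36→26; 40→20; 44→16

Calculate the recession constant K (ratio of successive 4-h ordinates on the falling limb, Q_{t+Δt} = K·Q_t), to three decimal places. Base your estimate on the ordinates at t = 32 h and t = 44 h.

K ≈ 0.786

Using the recession-limb readings at t = 32 h and t = 44 h: Q falls from 33 to 16 m³/s over 3 intervals.
K = (Q₂/Q₁)^(1/3) = (16/33)^(1/3) = 0.786.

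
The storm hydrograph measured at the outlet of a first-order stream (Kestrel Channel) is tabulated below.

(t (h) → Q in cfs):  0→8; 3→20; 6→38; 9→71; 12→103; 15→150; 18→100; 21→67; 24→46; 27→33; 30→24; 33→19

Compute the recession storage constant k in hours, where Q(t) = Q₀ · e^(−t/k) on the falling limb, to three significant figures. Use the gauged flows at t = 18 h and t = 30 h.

k ≈ 8.41 h

On the falling limb, Q drops from 100 to 24 cfs between t = 18 h and t = 30 h (Δt = 12 h).
k = −Δt / ln(Q₂/Q₁) = −12 / ln(24/100) = 8.41 h.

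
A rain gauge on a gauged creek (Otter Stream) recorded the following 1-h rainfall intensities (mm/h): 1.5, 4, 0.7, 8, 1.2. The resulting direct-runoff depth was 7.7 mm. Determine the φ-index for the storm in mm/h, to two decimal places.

Only the 2 blocks with intensity above φ contribute runoff: 4, 8 mm/h.
Σ(I−φ)·Δt = d  ⇒  (4+8 − 2φ)·1 = 7.7
φ = (12.00 − 7.7/1) / 2 = 2.15 mm/h.

φ ≈ 2.15 mm/h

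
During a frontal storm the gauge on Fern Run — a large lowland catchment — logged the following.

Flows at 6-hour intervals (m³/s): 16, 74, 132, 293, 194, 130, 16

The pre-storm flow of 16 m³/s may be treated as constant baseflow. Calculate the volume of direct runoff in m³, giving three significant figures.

Direct-runoff ordinates (Q − Q_b): 0.0, 58.0, 116.0, 277.0, 178.0, 114.0, 0.0 m³/s.
ΣQ_DR = 743.0 m³/s.
With Δt = 6 h = 21600 s, V = ΣQ_DR · Δt = 743.0 × 21600 = 1.60 × 10^7 m³.

V ≈ 1.60 × 10^7 m³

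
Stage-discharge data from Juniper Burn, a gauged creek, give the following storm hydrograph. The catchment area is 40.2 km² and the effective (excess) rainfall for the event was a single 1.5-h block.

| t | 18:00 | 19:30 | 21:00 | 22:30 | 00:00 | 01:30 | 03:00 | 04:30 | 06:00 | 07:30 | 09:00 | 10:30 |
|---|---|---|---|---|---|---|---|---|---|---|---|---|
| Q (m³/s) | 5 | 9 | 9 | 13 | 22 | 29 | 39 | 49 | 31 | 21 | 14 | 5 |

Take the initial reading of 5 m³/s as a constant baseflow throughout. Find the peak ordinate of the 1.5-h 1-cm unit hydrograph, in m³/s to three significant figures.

Direct runoff: 0.0, 4.0, 4.0, 8.0, 17.0, 24.0, 34.0, 44.0, 26.0, 16.0, 9.0, 0.0 m³/s; ΣQ_DR = 186.0 m³/s, peak = 44.0 m³/s.
Runoff depth d = ΣQ_DR·Δt / A = 186.0 × 5400 / (40.2 km²) = 24.99 mm.
The 1-cm UH is the DRH scaled by (10 mm)/d, so U_p = 44.0 × 10/24.99 = 17.6 m³/s.

U_p ≈ 17.6 m³/s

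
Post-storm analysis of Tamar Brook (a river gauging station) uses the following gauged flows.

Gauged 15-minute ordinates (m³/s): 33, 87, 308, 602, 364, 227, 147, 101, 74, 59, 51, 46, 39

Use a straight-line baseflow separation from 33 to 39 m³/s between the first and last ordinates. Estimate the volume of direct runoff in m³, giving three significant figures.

Direct-runoff ordinates (Q − Q_b): 0.00, 53.50, 274.00, 567.50, 329.00, 191.50, 111.00, 64.50, 37.00, 21.50, 13.00, 7.50, 0.00 m³/s.
ΣQ_DR = 1670 m³/s.
With Δt = 0.25 h = 900 s, V = ΣQ_DR · Δt = 1670 × 900 = 1.50 × 10^6 m³.

V ≈ 1.50 × 10^6 m³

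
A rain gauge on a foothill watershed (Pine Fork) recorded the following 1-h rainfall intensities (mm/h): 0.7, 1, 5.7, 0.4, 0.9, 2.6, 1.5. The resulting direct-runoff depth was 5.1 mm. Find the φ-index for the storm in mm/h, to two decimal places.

φ ≈ 1.60 mm/h

Only the 2 blocks with intensity above φ contribute runoff: 5.7, 2.6 mm/h.
Σ(I−φ)·Δt = d  ⇒  (5.7+2.6 − 2φ)·1 = 5.1
φ = (8.300 − 5.1/1) / 2 = 1.60 mm/h.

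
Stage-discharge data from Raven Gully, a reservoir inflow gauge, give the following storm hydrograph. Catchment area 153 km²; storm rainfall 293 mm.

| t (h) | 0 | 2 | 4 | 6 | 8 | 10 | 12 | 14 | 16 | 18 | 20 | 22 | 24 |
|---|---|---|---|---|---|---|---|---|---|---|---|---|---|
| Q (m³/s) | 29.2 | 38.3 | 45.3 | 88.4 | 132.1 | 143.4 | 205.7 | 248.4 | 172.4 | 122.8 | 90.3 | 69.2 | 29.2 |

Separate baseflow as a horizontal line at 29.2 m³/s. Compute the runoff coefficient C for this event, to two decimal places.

ΣQ_DR = 1035 m³/s; V = ΣQ_DR·Δt = 7.453 × 10^6 m³.
Runoff depth d = V / A = 48.71 mm.
C = d / P = 48.71 / 293 = 0.17.

C ≈ 0.17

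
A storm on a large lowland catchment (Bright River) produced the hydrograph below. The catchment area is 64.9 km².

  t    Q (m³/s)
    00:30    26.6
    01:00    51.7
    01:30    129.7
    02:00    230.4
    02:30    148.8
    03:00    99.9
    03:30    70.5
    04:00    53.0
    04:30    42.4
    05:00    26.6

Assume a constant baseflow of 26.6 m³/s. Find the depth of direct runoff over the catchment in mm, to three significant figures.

d ≈ 17.0 mm

Direct runoff: 0.0, 25.1, 103.1, 203.8, 122.2, 73.3, 43.9, 26.4, 15.8, 0.0 m³/s; ΣQ_DR = 613.6 m³/s.
V = ΣQ_DR · Δt = 613.6 × 1800 s = 1.104 × 10^6 m³.
Over A = 64.9 km², depth = V / A = 17.0 mm.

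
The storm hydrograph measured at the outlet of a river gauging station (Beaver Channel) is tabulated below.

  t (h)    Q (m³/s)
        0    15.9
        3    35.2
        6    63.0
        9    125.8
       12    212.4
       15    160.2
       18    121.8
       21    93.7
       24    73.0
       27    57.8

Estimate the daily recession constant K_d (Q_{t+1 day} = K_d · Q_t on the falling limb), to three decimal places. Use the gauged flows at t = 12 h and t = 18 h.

K_d ≈ 0.108

Between t = 12 h and t = 18 h the flow falls from 212.4 to 121.8 m³/s over 2×3 h = 6 h.
Per-interval ratio K = (121.8/212.4)^(1/2) = 0.7573; K_d = K^(24/3) = 0.108.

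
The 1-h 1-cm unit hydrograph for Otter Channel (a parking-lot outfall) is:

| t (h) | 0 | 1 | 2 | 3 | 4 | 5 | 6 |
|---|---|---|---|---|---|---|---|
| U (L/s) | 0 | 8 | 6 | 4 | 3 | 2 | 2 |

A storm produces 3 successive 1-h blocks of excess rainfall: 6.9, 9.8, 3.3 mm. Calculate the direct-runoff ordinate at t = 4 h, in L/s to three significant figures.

Q ≈ 7.97 L/s

By discrete convolution, Q_j = Σ (P_i / 10 mm) · U_{j−i}.
At t = 4 h (j=4): Q = (6.9/10)·3 + (9.8/10)·4 + (3.3/10)·6 = 7.97 L/s.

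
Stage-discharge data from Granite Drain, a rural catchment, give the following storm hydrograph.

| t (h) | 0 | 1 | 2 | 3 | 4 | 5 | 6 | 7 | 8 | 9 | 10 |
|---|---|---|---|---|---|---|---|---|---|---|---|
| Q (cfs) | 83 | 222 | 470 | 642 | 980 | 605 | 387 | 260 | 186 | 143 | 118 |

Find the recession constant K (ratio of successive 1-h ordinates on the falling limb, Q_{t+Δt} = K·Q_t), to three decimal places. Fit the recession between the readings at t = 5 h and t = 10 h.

Using the recession-limb readings at t = 5 h and t = 10 h: Q falls from 605 to 118 cfs over 5 intervals.
K = (Q₂/Q₁)^(1/5) = (118/605)^(1/5) = 0.721.

K ≈ 0.721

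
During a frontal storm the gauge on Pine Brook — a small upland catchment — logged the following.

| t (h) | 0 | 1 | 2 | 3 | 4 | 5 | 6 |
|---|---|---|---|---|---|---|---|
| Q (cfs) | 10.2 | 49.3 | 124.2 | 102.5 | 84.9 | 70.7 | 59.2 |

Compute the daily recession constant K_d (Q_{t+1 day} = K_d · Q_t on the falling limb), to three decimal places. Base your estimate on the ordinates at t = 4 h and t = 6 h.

Between t = 4 h and t = 6 h the flow falls from 84.9 to 59.2 cfs over 2×1 h = 2 h.
Per-interval ratio K = (59.2/84.9)^(1/2) = 0.8350; K_d = K^(24/1) = 0.013.

K_d ≈ 0.013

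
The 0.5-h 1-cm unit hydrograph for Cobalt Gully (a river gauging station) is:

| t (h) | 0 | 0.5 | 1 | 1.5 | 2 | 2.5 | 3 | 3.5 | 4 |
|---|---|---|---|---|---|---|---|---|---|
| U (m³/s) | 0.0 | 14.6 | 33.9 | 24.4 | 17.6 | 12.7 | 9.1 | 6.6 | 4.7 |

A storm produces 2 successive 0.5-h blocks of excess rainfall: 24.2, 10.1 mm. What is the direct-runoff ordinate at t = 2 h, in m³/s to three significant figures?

By discrete convolution, Q_j = Σ (P_i / 10 mm) · U_{j−i}.
At t = 2 h (j=4): Q = (24.2/10)·17.6 + (10.1/10)·24.4 = 67.2 m³/s.

Q ≈ 67.2 m³/s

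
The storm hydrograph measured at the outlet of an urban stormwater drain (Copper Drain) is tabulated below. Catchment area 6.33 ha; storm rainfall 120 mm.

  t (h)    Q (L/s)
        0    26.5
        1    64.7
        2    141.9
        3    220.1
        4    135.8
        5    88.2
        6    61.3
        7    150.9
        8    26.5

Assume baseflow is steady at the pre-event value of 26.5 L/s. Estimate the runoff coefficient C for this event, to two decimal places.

ΣQ_DR = 677.4 L/s; V = ΣQ_DR·Δt = 2.439 × 10^6 L.
Runoff depth d = V / A = 38.53 mm.
C = d / P = 38.53 / 120 = 0.32.

C ≈ 0.32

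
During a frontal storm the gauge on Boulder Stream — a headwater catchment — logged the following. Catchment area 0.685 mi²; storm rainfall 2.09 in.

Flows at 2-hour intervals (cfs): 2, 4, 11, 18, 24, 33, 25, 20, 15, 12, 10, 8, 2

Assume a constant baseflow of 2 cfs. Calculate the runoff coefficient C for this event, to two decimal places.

C ≈ 0.34

ΣQ_DR = 158.0 cfs; V = ΣQ_DR·Δt = 1.138 × 10^6 ft³.
Runoff depth d = V / A = 0.7148 in.
C = d / P = 0.7148 / 2.09 = 0.34.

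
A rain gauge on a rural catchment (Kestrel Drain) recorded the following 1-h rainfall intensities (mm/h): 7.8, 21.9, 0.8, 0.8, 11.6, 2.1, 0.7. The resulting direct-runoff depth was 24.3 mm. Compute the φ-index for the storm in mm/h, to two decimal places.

φ ≈ 5.67 mm/h

Only the 3 blocks with intensity above φ contribute runoff: 7.8, 21.9, 11.6 mm/h.
Σ(I−φ)·Δt = d  ⇒  (7.8+21.9+11.6 − 3φ)·1 = 24.3
φ = (41.30 − 24.3/1) / 3 = 5.67 mm/h.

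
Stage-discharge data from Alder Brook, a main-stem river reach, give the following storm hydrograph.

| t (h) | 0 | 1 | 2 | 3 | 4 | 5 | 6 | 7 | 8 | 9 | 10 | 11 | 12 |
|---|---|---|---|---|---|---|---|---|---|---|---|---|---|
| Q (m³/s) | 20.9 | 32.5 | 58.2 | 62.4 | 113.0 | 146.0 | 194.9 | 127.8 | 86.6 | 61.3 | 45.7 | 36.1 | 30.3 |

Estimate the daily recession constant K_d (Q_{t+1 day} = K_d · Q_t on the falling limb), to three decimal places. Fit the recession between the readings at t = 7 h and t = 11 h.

Between t = 7 h and t = 11 h the flow falls from 127.8 to 36.1 m³/s over 4×1 h = 4 h.
Per-interval ratio K = (36.1/127.8)^(1/4) = 0.7290; K_d = K^(24/1) = 0.001.

K_d ≈ 0.001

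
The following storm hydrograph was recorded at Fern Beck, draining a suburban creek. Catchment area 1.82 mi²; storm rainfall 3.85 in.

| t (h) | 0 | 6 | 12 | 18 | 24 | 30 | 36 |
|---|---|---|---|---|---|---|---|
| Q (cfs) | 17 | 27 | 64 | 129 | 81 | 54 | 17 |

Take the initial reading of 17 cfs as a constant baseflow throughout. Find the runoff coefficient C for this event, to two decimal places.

C ≈ 0.36

ΣQ_DR = 270.0 cfs; V = ΣQ_DR·Δt = 5.832 × 10^6 ft³.
Runoff depth d = V / A = 1.379 in.
C = d / P = 1.379 / 3.85 = 0.36.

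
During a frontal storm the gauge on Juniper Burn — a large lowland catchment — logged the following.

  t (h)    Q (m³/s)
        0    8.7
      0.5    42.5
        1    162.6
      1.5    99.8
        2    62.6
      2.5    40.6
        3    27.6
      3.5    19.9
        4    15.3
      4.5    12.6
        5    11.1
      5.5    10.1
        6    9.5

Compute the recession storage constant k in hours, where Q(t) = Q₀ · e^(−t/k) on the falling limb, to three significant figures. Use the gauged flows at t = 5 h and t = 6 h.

k ≈ 6.42 h

On the falling limb, Q drops from 11.1 to 9.5 m³/s between t = 5 h and t = 6 h (Δt = 1 h).
k = −Δt / ln(Q₂/Q₁) = −1 / ln(9.5/11.1) = 6.42 h.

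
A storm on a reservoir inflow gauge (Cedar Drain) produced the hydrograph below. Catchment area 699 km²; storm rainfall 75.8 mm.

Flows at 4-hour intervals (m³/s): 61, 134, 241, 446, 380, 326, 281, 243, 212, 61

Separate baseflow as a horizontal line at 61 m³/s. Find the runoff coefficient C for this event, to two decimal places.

C ≈ 0.48

ΣQ_DR = 1775 m³/s; V = ΣQ_DR·Δt = 2.556 × 10^7 m³.
Runoff depth d = V / A = 36.57 mm.
C = d / P = 36.57 / 75.8 = 0.48.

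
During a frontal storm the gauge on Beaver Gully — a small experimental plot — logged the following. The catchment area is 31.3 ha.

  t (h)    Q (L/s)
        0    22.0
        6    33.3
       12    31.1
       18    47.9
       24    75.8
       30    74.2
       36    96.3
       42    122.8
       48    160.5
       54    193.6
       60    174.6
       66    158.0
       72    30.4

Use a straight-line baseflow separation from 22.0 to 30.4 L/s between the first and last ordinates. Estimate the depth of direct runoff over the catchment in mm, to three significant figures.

Direct runoff: 0.00, 10.60, 7.70, 23.80, 51.00, 48.70, 70.10, 95.90, 132.90, 165.30, 145.60, 128.30, 0.00 L/s; ΣQ_DR = 879.9 L/s.
V = ΣQ_DR · Δt = 879.9 × 21600 s = 1.901 × 10^7 L.
Over A = 31.3 ha, depth = V / A = 60.7 mm.

d ≈ 60.7 mm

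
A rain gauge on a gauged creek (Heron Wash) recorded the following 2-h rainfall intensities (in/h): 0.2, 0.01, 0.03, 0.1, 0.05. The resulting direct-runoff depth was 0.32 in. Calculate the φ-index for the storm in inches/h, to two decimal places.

φ ≈ 0.07 in/h

Only the 2 blocks with intensity above φ contribute runoff: 0.2, 0.1 in/h.
Σ(I−φ)·Δt = d  ⇒  (0.2+0.1 − 2φ)·2 = 0.32
φ = (0.3000 − 0.32/2) / 2 = 0.07 in/h.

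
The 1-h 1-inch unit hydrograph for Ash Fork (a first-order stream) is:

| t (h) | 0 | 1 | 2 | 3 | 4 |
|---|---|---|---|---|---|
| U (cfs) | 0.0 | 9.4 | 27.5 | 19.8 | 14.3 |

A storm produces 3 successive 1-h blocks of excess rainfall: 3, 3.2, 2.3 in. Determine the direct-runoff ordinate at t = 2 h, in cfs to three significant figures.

Q ≈ 113 cfs

By discrete convolution, Q_j = Σ (P_i / 1 in) · U_{j−i}.
At t = 2 h (j=2): Q = (3/1)·27.5 + (3.2/1)·9.4 + (2.3/1)·0.0 = 113 cfs.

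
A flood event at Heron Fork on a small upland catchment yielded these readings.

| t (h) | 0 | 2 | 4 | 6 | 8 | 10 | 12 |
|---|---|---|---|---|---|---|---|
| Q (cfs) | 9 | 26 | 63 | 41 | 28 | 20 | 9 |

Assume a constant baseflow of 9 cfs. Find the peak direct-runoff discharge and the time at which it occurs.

Subtracting baseflow gives direct-runoff ordinates: 0.0, 17.0, 54.0, 32.0, 19.0, 11.0, 0.0 cfs.
The maximum is 54.0 cfs, occurring at the reading for t = 4 h.

Q_p = 54.0 cfs at t = 4 h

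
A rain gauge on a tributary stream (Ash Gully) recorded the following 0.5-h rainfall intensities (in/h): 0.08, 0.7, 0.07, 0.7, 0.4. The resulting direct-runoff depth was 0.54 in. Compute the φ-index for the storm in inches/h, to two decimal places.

Only the 3 blocks with intensity above φ contribute runoff: 0.7, 0.7, 0.4 in/h.
Σ(I−φ)·Δt = d  ⇒  (0.7+0.7+0.4 − 3φ)·0.5 = 0.54
φ = (1.800 − 0.54/0.5) / 3 = 0.24 in/h.

φ ≈ 0.24 in/h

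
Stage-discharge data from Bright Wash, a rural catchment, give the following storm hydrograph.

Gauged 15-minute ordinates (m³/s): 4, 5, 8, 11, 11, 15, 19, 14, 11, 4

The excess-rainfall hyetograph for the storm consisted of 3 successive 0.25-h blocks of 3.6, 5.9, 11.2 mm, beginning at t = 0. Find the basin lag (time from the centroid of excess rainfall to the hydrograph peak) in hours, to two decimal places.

t_L ≈ 1.03 h

Centroid of excess rainfall: t_c = Σ P_i·t̄_i / ΣP_i = 0.4668 h (block centres at 0.125, 0.375, 0.625 h).
Hydrograph peak occurs at t = 1.5 h, so basin lag t_L = 1.5 − 0.4668 = 1.03 h.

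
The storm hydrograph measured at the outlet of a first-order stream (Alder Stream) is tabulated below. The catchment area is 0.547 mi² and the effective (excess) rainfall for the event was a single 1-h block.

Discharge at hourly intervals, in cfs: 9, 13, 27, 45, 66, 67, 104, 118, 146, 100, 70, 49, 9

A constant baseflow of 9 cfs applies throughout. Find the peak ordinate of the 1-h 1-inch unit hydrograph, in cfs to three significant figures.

Direct runoff: 0.0, 4.0, 18.0, 36.0, 57.0, 58.0, 95.0, 109.0, 137.0, 91.0, 61.0, 40.0, 0.0 cfs; ΣQ_DR = 706.0 cfs, peak = 137.0 cfs.
Runoff depth d = ΣQ_DR·Δt / A = 706.0 × 3600 / (0.547 mi²) = 2.000 in.
The 1-inch UH is the DRH scaled by (1 in)/d, so U_p = 137.0 × 1/2.000 = 68.5 cfs.

U_p ≈ 68.5 cfs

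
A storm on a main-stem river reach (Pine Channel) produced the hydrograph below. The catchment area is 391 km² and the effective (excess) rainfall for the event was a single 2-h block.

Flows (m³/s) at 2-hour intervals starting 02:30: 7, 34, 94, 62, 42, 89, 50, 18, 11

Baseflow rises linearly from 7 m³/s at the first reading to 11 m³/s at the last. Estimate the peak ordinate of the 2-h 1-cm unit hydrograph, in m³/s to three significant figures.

Direct runoff: 0.00, 26.50, 86.00, 53.50, 33.00, 79.50, 40.00, 7.50, 0.00 m³/s; ΣQ_DR = 326.0 m³/s, peak = 86.00 m³/s.
Runoff depth d = ΣQ_DR·Δt / A = 326.0 × 7200 / (391 km²) = 6.003 mm.
The 1-cm UH is the DRH scaled by (10 mm)/d, so U_p = 86.00 × 10/6.003 = 143 m³/s.

U_p ≈ 143 m³/s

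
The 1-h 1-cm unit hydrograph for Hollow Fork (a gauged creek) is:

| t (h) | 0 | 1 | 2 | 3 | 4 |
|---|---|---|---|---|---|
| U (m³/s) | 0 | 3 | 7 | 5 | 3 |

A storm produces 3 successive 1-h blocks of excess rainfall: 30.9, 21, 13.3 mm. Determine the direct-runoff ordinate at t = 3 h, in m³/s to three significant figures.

Q ≈ 34.1 m³/s

By discrete convolution, Q_j = Σ (P_i / 10 mm) · U_{j−i}.
At t = 3 h (j=3): Q = (30.9/10)·5 + (21/10)·7 + (13.3/10)·3 = 34.1 m³/s.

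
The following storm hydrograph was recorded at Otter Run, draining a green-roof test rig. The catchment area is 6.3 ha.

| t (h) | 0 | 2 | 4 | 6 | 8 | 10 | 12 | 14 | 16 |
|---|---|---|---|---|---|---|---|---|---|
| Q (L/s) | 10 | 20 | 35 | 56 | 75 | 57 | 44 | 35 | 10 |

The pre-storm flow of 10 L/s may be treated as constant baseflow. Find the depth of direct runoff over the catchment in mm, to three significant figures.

d ≈ 28.8 mm

Direct runoff: 0.0, 10.0, 25.0, 46.0, 65.0, 47.0, 34.0, 25.0, 0.0 L/s; ΣQ_DR = 252.0 L/s.
V = ΣQ_DR · Δt = 252.0 × 7200 s = 1.814 × 10^6 L.
Over A = 6.3 ha, depth = V / A = 28.8 mm.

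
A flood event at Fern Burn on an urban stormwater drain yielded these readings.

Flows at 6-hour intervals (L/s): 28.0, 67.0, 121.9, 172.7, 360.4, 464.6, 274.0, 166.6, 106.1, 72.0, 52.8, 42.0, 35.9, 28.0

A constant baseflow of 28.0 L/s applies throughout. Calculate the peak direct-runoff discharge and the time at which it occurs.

Subtracting baseflow gives direct-runoff ordinates: 0.0, 39.0, 93.9, 144.7, 332.4, 436.6, 246.0, 138.6, 78.1, 44.0, 24.8, 14.0, 7.9, 0.0 L/s.
The maximum is 436.6 L/s, occurring at the reading for t = 30 h.

Q_p = 436.6 L/s at t = 30 h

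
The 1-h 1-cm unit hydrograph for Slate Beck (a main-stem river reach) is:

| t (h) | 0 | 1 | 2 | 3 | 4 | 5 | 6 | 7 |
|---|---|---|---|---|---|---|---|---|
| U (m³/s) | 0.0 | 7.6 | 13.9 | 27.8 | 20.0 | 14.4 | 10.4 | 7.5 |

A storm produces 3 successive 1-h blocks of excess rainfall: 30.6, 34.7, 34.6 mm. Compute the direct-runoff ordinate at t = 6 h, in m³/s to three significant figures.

By discrete convolution, Q_j = Σ (P_i / 10 mm) · U_{j−i}.
At t = 6 h (j=6): Q = (30.6/10)·10.4 + (34.7/10)·14.4 + (34.6/10)·20.0 = 151 m³/s.

Q ≈ 151 m³/s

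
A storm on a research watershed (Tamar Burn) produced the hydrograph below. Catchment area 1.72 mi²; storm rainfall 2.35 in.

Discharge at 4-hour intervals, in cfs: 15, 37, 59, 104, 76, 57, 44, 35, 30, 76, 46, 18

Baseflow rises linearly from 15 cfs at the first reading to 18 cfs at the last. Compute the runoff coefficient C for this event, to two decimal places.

ΣQ_DR = 399.0 cfs; V = ΣQ_DR·Δt = 5.746 × 10^6 ft³.
Runoff depth d = V / A = 1.438 in.
C = d / P = 1.438 / 2.35 = 0.61.

C ≈ 0.61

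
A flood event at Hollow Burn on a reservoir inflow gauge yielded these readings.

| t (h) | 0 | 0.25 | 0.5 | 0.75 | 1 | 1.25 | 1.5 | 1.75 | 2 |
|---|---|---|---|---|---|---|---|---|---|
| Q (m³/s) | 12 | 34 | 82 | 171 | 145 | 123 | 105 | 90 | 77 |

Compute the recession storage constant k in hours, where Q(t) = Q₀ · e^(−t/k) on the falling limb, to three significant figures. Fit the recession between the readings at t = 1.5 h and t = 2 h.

On the falling limb, Q drops from 105 to 77 m³/s between t = 1.5 h and t = 2 h (Δt = 0.5 h).
k = −Δt / ln(Q₂/Q₁) = −0.5 / ln(77/105) = 1.61 h.

k ≈ 1.61 h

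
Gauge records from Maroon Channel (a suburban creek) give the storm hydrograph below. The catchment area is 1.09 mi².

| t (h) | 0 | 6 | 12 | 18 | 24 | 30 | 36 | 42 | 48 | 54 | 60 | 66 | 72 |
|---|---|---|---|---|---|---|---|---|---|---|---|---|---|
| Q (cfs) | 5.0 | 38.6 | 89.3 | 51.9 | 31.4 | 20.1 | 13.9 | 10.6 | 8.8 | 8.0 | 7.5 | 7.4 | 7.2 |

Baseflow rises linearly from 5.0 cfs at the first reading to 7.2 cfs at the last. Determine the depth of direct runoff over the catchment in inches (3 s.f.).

Direct runoff: 0.00, 33.42, 83.93, 46.35, 25.67, 14.18, 7.80, 4.32, 2.33, 1.35, 0.67, 0.38, 0.00 cfs; ΣQ_DR = 220.4 cfs.
V = ΣQ_DR · Δt = 220.4 × 21600 s = 4.761 × 10^6 ft³.
Over A = 1.09 mi², depth = V / A = 1.88 in.

d ≈ 1.88 in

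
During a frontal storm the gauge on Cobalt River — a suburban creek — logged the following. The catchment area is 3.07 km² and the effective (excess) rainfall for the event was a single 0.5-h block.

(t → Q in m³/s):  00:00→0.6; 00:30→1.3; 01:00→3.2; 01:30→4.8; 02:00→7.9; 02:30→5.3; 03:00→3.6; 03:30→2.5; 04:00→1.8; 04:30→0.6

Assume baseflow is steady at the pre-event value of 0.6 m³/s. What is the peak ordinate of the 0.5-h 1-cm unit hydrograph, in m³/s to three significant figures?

Direct runoff: 0.0, 0.7, 2.6, 4.2, 7.3, 4.7, 3.0, 1.9, 1.2, 0.0 m³/s; ΣQ_DR = 25.60 m³/s, peak = 7.3 m³/s.
Runoff depth d = ΣQ_DR·Δt / A = 25.60 × 1800 / (3.07 km²) = 15.01 mm.
The 1-cm UH is the DRH scaled by (10 mm)/d, so U_p = 7.3 × 10/15.01 = 4.86 m³/s.

U_p ≈ 4.86 m³/s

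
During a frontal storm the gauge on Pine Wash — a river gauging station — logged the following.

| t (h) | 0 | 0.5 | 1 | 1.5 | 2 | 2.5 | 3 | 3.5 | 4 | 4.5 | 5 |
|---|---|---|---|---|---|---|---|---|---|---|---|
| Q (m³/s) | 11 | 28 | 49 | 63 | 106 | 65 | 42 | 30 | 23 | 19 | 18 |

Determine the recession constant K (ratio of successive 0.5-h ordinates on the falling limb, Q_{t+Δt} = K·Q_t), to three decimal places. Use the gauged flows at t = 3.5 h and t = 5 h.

Using the recession-limb readings at t = 3.5 h and t = 5 h: Q falls from 30 to 18 m³/s over 3 intervals.
K = (Q₂/Q₁)^(1/3) = (18/30)^(1/3) = 0.843.

K ≈ 0.843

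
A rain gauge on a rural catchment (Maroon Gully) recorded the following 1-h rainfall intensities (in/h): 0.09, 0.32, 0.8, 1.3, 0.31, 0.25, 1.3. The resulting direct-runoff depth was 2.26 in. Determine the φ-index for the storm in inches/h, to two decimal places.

Only the 3 blocks with intensity above φ contribute runoff: 0.8, 1.3, 1.3 in/h.
Σ(I−φ)·Δt = d  ⇒  (0.8+1.3+1.3 − 3φ)·1 = 2.26
φ = (3.400 − 2.26/1) / 3 = 0.38 in/h.

φ ≈ 0.38 in/h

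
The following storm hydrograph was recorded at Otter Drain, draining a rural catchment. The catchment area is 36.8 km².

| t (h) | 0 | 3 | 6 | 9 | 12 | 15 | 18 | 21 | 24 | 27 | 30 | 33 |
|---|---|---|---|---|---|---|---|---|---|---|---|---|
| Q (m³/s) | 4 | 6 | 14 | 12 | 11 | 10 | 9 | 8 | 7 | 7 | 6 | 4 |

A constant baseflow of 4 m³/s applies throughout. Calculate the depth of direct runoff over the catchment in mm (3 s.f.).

d ≈ 14.7 mm

Direct runoff: 0.0, 2.0, 10.0, 8.0, 7.0, 6.0, 5.0, 4.0, 3.0, 3.0, 2.0, 0.0 m³/s; ΣQ_DR = 50.00 m³/s.
V = ΣQ_DR · Δt = 50.00 × 10800 s = 5.400 × 10^5 m³.
Over A = 36.8 km², depth = V / A = 14.7 mm.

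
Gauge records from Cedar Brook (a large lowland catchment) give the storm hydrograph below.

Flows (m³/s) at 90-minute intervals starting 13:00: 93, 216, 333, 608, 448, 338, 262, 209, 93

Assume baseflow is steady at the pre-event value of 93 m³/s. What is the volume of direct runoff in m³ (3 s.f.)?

Direct-runoff ordinates (Q − Q_b): 0.0, 123.0, 240.0, 515.0, 355.0, 245.0, 169.0, 116.0, 0.0 m³/s.
ΣQ_DR = 1763 m³/s.
With Δt = 1.5 h = 5400 s, V = ΣQ_DR · Δt = 1763 × 5400 = 9.52 × 10^6 m³.

V ≈ 9.52 × 10^6 m³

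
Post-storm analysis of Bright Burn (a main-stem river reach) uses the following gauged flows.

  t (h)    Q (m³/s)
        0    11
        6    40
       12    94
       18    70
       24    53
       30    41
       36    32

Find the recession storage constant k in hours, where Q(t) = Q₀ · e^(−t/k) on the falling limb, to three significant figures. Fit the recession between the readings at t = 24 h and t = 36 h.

k ≈ 23.8 h

On the falling limb, Q drops from 53 to 32 m³/s between t = 24 h and t = 36 h (Δt = 12 h).
k = −Δt / ln(Q₂/Q₁) = −12 / ln(32/53) = 23.8 h.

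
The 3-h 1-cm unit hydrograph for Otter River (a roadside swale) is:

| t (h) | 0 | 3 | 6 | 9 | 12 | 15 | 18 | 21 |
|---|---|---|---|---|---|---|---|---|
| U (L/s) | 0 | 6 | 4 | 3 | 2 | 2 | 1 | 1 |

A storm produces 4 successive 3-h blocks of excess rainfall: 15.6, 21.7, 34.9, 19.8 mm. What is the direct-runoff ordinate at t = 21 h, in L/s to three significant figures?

By discrete convolution, Q_j = Σ (P_i / 10 mm) · U_{j−i}.
At t = 21 h (j=7): Q = (15.6/10)·1 + (21.7/10)·1 + (34.9/10)·2 + (19.8/10)·2 = 14.7 L/s.

Q ≈ 14.7 L/s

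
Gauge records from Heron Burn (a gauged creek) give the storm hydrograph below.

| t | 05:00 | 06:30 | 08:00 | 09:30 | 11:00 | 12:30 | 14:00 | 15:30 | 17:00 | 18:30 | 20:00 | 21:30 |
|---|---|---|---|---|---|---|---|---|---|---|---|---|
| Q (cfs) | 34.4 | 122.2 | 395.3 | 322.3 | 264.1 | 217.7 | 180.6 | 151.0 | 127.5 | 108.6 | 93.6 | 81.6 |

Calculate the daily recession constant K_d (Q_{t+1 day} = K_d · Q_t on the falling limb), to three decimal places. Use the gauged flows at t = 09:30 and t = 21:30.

K_d ≈ 0.064

Between t = 09:30 and t = 21:30 the flow falls from 322.3 to 81.6 cfs over 8×1.5 h = 12 h.
Per-interval ratio K = (81.6/322.3)^(1/8) = 0.8422; K_d = K^(24/1.5) = 0.064.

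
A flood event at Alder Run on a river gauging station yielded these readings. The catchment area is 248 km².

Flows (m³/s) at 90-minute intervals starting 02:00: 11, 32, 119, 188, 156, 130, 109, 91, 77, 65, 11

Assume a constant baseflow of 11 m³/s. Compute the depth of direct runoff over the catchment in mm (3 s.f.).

Direct runoff: 0.0, 21.0, 108.0, 177.0, 145.0, 119.0, 98.0, 80.0, 66.0, 54.0, 0.0 m³/s; ΣQ_DR = 868.0 m³/s.
V = ΣQ_DR · Δt = 868.0 × 5400 s = 4.687 × 10^6 m³.
Over A = 248 km², depth = V / A = 18.9 mm.

d ≈ 18.9 mm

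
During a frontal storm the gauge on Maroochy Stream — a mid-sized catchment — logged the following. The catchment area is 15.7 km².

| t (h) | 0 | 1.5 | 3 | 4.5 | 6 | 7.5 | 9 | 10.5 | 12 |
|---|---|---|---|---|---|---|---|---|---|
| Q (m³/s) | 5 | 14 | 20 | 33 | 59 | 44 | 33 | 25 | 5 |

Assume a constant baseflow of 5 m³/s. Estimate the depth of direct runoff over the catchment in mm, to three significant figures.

d ≈ 66.4 mm

Direct runoff: 0.0, 9.0, 15.0, 28.0, 54.0, 39.0, 28.0, 20.0, 0.0 m³/s; ΣQ_DR = 193.0 m³/s.
V = ΣQ_DR · Δt = 193.0 × 5400 s = 1.042 × 10^6 m³.
Over A = 15.7 km², depth = V / A = 66.4 mm.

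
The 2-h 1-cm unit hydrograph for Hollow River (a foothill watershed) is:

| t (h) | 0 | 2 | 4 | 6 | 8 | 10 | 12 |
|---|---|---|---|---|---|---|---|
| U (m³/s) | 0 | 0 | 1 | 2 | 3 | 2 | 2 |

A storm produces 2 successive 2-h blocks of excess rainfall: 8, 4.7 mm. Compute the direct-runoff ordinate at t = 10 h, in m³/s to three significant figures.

By discrete convolution, Q_j = Σ (P_i / 10 mm) · U_{j−i}.
At t = 10 h (j=5): Q = (8/10)·2 + (4.7/10)·3 = 3.01 m³/s.

Q ≈ 3.01 m³/s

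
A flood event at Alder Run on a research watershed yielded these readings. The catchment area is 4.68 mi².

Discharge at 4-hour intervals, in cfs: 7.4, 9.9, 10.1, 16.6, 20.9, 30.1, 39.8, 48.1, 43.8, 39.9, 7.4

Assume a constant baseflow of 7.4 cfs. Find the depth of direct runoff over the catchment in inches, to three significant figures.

d ≈ 0.255 in

Direct runoff: 0.0, 2.5, 2.7, 9.2, 13.5, 22.7, 32.4, 40.7, 36.4, 32.5, 0.0 cfs; ΣQ_DR = 192.6 cfs.
V = ΣQ_DR · Δt = 192.6 × 14400 s = 2.773 × 10^6 ft³.
Over A = 4.68 mi², depth = V / A = 0.255 in.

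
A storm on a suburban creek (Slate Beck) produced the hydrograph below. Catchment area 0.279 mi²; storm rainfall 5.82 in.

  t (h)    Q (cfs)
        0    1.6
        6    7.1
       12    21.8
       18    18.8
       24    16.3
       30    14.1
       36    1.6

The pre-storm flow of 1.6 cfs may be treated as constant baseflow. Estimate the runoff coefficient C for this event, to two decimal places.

ΣQ_DR = 70.10 cfs; V = ΣQ_DR·Δt = 1.514 × 10^6 ft³.
Runoff depth d = V / A = 2.336 in.
C = d / P = 2.336 / 5.82 = 0.40.

C ≈ 0.40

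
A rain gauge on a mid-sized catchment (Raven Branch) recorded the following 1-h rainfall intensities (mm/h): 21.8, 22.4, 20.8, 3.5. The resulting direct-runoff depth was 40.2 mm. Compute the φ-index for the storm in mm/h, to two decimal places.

φ ≈ 8.27 mm/h

Only the 3 blocks with intensity above φ contribute runoff: 21.8, 22.4, 20.8 mm/h.
Σ(I−φ)·Δt = d  ⇒  (21.8+22.4+20.8 − 3φ)·1 = 40.2
φ = (65.00 − 40.2/1) / 3 = 8.27 mm/h.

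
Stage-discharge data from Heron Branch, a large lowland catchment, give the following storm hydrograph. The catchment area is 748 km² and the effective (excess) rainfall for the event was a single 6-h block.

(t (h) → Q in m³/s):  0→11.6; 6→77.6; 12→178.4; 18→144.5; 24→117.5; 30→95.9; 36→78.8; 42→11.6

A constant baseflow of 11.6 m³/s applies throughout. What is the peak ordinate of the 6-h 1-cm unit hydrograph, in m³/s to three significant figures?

U_p ≈ 92.7 m³/s

Direct runoff: 0.0, 66.0, 166.8, 132.9, 105.9, 84.3, 67.2, 0.0 m³/s; ΣQ_DR = 623.1 m³/s, peak = 166.8 m³/s.
Runoff depth d = ΣQ_DR·Δt / A = 623.1 × 21600 / (748 km²) = 17.99 mm.
The 1-cm UH is the DRH scaled by (10 mm)/d, so U_p = 166.8 × 10/17.99 = 92.7 m³/s.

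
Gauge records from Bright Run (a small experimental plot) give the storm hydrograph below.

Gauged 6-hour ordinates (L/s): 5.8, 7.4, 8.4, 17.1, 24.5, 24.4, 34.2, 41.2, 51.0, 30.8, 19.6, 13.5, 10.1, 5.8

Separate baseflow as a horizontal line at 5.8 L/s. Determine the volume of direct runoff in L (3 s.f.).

V ≈ 4.59 × 10^6 L

Direct-runoff ordinates (Q − Q_b): 0.0, 1.6, 2.6, 11.3, 18.7, 18.6, 28.4, 35.4, 45.2, 25.0, 13.8, 7.7, 4.3, 0.0 L/s.
ΣQ_DR = 212.6 L/s.
With Δt = 6 h = 21600 s, V = ΣQ_DR · Δt = 212.6 × 21600 = 4.59 × 10^6 L.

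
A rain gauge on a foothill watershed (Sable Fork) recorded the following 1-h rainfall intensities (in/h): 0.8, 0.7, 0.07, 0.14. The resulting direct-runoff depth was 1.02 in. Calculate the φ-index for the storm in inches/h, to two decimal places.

Only the 2 blocks with intensity above φ contribute runoff: 0.8, 0.7 in/h.
Σ(I−φ)·Δt = d  ⇒  (0.8+0.7 − 2φ)·1 = 1.02
φ = (1.500 − 1.02/1) / 2 = 0.24 in/h.

φ ≈ 0.24 in/h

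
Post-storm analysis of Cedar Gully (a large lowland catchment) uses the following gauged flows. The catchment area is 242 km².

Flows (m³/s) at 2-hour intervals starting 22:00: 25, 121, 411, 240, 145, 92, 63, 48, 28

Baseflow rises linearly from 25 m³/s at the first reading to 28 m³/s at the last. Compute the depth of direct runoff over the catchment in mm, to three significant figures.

Direct runoff: 0.00, 95.62, 385.25, 213.88, 118.50, 65.12, 35.75, 20.38, 0.00 m³/s; ΣQ_DR = 934.5 m³/s.
V = ΣQ_DR · Δt = 934.5 × 7200 s = 6.728 × 10^6 m³.
Over A = 242 km², depth = V / A = 27.8 mm.

d ≈ 27.8 mm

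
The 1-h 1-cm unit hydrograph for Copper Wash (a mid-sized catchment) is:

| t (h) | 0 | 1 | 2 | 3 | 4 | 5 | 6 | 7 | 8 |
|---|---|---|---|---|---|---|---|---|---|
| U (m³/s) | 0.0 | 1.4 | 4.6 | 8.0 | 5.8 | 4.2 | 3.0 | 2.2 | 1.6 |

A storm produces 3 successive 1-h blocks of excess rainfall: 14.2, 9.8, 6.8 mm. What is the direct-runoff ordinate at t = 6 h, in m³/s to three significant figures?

Q ≈ 12.3 m³/s

By discrete convolution, Q_j = Σ (P_i / 10 mm) · U_{j−i}.
At t = 6 h (j=6): Q = (14.2/10)·3.0 + (9.8/10)·4.2 + (6.8/10)·5.8 = 12.3 m³/s.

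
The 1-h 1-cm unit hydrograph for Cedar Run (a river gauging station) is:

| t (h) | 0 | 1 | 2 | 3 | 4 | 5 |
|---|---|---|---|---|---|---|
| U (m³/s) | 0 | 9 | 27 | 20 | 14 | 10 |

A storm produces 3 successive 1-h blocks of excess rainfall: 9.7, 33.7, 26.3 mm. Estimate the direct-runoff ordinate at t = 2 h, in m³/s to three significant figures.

Q ≈ 56.5 m³/s

By discrete convolution, Q_j = Σ (P_i / 10 mm) · U_{j−i}.
At t = 2 h (j=2): Q = (9.7/10)·27 + (33.7/10)·9 + (26.3/10)·0 = 56.5 m³/s.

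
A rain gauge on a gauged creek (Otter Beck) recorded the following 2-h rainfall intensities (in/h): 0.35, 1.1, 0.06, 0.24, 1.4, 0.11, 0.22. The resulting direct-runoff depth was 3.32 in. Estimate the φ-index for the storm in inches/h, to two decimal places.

φ ≈ 0.42 in/h

Only the 2 blocks with intensity above φ contribute runoff: 1.1, 1.4 in/h.
Σ(I−φ)·Δt = d  ⇒  (1.1+1.4 − 2φ)·2 = 3.32
φ = (2.500 − 3.32/2) / 2 = 0.42 in/h.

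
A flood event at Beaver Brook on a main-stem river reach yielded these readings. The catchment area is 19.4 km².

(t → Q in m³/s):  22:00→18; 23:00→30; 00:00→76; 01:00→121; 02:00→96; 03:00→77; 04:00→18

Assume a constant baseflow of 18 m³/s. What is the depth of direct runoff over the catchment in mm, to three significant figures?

Direct runoff: 0.0, 12.0, 58.0, 103.0, 78.0, 59.0, 0.0 m³/s; ΣQ_DR = 310.0 m³/s.
V = ΣQ_DR · Δt = 310.0 × 3600 s = 1.116 × 10^6 m³.
Over A = 19.4 km², depth = V / A = 57.5 mm.

d ≈ 57.5 mm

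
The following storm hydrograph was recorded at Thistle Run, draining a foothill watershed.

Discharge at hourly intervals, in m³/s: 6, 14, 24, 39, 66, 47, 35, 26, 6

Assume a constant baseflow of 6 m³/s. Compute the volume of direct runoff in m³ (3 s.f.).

Direct-runoff ordinates (Q − Q_b): 0.0, 8.0, 18.0, 33.0, 60.0, 41.0, 29.0, 20.0, 0.0 m³/s.
ΣQ_DR = 209.0 m³/s.
With Δt = 1 h = 3600 s, V = ΣQ_DR · Δt = 209.0 × 3600 = 7.52 × 10^5 m³.

V ≈ 7.52 × 10^5 m³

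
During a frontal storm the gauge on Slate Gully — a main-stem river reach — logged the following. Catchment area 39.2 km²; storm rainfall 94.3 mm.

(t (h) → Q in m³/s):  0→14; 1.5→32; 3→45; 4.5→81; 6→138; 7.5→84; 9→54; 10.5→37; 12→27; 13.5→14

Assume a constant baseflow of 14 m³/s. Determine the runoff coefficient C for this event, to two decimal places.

ΣQ_DR = 386.0 m³/s; V = ΣQ_DR·Δt = 2.084 × 10^6 m³.
Runoff depth d = V / A = 53.17 mm.
C = d / P = 53.17 / 94.3 = 0.56.

C ≈ 0.56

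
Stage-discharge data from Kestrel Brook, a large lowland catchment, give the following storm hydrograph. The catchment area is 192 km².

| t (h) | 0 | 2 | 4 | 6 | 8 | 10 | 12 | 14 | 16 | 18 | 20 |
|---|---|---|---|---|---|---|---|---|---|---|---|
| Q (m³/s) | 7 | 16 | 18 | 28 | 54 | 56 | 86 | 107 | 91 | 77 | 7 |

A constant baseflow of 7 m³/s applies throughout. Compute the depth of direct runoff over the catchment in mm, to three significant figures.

d ≈ 17.6 mm

Direct runoff: 0.0, 9.0, 11.0, 21.0, 47.0, 49.0, 79.0, 100.0, 84.0, 70.0, 0.0 m³/s; ΣQ_DR = 470.0 m³/s.
V = ΣQ_DR · Δt = 470.0 × 7200 s = 3.384 × 10^6 m³.
Over A = 192 km², depth = V / A = 17.6 mm.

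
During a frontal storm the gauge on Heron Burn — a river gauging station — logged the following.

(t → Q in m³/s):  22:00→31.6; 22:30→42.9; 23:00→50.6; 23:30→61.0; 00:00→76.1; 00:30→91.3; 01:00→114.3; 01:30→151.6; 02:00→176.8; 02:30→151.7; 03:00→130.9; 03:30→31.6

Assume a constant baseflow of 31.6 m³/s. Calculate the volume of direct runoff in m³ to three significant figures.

V ≈ 1.32 × 10^6 m³

Direct-runoff ordinates (Q − Q_b): 0.0, 11.3, 19.0, 29.4, 44.5, 59.7, 82.7, 120.0, 145.2, 120.1, 99.3, 0.0 m³/s.
ΣQ_DR = 731.2 m³/s.
With Δt = 0.5 h = 1800 s, V = ΣQ_DR · Δt = 731.2 × 1800 = 1.32 × 10^6 m³.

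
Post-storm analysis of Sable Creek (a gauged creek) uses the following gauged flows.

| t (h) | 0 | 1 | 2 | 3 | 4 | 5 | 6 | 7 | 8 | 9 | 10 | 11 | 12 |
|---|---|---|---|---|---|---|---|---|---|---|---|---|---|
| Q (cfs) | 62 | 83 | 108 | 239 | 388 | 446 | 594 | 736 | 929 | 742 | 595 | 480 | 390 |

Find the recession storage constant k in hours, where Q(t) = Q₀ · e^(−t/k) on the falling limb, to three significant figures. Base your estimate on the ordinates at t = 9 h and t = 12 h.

k ≈ 4.66 h

On the falling limb, Q drops from 742 to 390 cfs between t = 9 h and t = 12 h (Δt = 3 h).
k = −Δt / ln(Q₂/Q₁) = −3 / ln(390/742) = 4.66 h.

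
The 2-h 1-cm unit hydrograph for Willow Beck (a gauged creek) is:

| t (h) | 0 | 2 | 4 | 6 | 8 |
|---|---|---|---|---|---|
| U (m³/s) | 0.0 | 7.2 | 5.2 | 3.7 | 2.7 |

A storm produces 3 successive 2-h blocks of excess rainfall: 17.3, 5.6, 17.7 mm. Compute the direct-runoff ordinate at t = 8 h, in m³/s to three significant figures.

By discrete convolution, Q_j = Σ (P_i / 10 mm) · U_{j−i}.
At t = 8 h (j=4): Q = (17.3/10)·2.7 + (5.6/10)·3.7 + (17.7/10)·5.2 = 15.9 m³/s.

Q ≈ 15.9 m³/s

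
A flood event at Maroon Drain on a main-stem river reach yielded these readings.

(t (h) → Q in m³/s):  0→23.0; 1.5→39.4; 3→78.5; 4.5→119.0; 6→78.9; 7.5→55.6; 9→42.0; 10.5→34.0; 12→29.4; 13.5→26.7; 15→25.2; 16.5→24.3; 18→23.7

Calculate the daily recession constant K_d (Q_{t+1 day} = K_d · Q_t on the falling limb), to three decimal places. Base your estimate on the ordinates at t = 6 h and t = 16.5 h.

Between t = 6 h and t = 16.5 h the flow falls from 78.9 to 24.3 m³/s over 7×1.5 h = 10.5 h.
Per-interval ratio K = (24.3/78.9)^(1/7) = 0.8451; K_d = K^(24/1.5) = 0.068.

K_d ≈ 0.068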